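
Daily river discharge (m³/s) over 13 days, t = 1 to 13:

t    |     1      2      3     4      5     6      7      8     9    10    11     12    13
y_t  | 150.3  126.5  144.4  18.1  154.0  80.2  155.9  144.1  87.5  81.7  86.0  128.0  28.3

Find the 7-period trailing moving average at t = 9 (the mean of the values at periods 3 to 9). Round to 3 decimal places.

Sum of periods 3–9: 144.4 + 18.1 + 154.0 + 80.2 + 155.9 + 144.1 + 87.5 = 784.2
Divide by 7: 784.2 / 7 = 112.029

112.029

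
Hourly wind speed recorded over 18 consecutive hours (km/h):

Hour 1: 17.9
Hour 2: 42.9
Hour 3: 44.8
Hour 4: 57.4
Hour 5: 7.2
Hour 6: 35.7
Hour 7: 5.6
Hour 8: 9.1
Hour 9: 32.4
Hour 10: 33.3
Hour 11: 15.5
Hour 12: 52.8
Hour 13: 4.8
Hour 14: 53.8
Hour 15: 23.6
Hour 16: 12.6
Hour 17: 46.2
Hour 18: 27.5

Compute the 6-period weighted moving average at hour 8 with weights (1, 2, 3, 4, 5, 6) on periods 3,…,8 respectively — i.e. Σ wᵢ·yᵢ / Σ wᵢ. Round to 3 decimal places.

19.362

Weighted sum: 1·44.8 + 2·57.4 + 3·7.2 + 4·35.7 + 5·5.6 + 6·9.1 = 44.8 + 114.8 + 21.6 + 142.8 + 28.0 + 54.6 = 406.6
Weight total: 1 + 2 + 3 + 4 + 5 + 6 = 21
WMA = 406.6 / 21 = 19.362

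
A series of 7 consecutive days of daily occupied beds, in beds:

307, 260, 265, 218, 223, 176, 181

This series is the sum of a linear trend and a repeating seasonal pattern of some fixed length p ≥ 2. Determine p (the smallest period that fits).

First differences y_{t+1} − y_t: -47, 5, -47, 5, -47, 5, …
The difference pattern repeats every 2 terms and not for any smaller step, so p = 2.

2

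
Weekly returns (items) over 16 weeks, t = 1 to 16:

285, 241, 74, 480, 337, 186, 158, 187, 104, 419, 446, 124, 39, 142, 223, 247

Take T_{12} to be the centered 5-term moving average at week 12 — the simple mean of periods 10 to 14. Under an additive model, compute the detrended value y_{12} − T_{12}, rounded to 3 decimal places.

Trend T_12 = (419 + 446 + 124 + 39 + 142) / 5 = 1170/5 = 234.00000
Detrended value: 124 − 234.00000 = -110.000

-110.000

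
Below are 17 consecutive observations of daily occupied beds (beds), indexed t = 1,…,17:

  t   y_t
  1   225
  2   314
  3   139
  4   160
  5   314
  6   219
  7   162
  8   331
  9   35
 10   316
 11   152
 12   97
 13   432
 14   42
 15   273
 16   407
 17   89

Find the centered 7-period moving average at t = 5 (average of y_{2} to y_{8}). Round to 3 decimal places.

234.143

Sum of periods 2–8: 314 + 139 + 160 + 314 + 219 + 162 + 331 = 1639
Divide by 7: 1639 / 7 = 234.143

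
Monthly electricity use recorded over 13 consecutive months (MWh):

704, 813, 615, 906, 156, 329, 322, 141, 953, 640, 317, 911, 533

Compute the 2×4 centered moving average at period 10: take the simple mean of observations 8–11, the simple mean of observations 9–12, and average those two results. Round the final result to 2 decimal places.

609.00

Sum over 8–11: 141 + 953 + 640 + 317 = 2051
Sum over 9–12: 953 + 640 + 317 + 911 = 2821
CMA at t=10 = (2051 + 2821) / (2·4) = 4872 / 8 = 609.00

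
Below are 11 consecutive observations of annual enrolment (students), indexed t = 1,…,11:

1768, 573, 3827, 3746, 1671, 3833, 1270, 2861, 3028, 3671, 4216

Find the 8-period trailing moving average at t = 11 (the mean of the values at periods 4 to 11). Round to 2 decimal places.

Sum of periods 4–11: 3746 + 1671 + 3833 + 1270 + 2861 + 3028 + 3671 + 4216 = 24296
Divide by 8: 24296 / 8 = 3037.00

3037.00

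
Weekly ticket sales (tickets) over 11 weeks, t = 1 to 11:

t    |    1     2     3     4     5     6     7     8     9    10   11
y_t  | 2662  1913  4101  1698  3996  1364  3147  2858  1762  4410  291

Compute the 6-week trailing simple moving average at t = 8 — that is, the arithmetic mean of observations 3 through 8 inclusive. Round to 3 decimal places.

2860.667

Sum of periods 3–8: 4101 + 1698 + 3996 + 1364 + 3147 + 2858 = 17164
Divide by 6: 17164 / 6 = 2860.667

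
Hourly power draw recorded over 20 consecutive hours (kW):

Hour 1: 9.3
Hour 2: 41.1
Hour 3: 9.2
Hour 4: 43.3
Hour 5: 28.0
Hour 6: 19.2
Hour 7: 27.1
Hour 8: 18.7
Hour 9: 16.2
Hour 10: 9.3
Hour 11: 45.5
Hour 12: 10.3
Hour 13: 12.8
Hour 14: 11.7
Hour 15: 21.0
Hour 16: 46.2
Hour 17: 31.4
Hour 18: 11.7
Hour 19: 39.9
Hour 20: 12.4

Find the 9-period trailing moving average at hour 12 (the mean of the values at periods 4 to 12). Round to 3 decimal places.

Sum of periods 4–12: 43.3 + 28.0 + 19.2 + 27.1 + 18.7 + 16.2 + 9.3 + 45.5 + 10.3 = 217.6
Divide by 9: 217.6 / 9 = 24.178

24.178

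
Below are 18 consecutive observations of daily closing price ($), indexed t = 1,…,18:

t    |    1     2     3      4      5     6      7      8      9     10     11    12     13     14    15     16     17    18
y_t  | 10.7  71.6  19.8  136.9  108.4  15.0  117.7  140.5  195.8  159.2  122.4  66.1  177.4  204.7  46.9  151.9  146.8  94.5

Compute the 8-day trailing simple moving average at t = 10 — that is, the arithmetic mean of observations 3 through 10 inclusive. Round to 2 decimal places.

111.66

Sum of periods 3–10: 19.8 + 136.9 + 108.4 + 15.0 + 117.7 + 140.5 + 195.8 + 159.2 = 893.3
Divide by 8: 893.3 / 8 = 111.66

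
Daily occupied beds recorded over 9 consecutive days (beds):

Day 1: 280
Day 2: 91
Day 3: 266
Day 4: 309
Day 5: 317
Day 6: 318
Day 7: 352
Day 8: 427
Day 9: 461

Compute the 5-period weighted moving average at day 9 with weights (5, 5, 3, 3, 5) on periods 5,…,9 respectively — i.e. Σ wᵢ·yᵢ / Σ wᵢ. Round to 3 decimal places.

372.238

Weighted sum: 5·317 + 5·318 + 3·352 + 3·427 + 5·461 = 1585 + 1590 + 1056 + 1281 + 2305 = 7817
Weight total: 5 + 5 + 3 + 3 + 5 = 21
WMA = 7817 / 21 = 372.238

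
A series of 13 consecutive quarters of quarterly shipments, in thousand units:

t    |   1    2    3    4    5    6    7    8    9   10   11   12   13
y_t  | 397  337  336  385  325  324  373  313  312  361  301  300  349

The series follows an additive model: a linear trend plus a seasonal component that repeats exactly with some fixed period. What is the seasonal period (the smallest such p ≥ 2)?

First differences y_{t+1} − y_t: -60, -1, 49, -60, -1, 49, -60, -1, …
The difference pattern repeats every 3 terms and not for any smaller step, so p = 3.

3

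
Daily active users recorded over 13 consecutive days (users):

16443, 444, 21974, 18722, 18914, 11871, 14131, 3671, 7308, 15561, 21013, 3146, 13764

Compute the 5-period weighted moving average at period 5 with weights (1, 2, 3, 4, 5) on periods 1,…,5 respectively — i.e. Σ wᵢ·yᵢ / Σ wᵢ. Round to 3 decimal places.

16847.400

Weighted sum: 1·16443 + 2·444 + 3·21974 + 4·18722 + 5·18914 = 16443 + 888 + 65922 + 74888 + 94570 = 252711
Weight total: 1 + 2 + 3 + 4 + 5 = 15
WMA = 252711 / 15 = 16847.400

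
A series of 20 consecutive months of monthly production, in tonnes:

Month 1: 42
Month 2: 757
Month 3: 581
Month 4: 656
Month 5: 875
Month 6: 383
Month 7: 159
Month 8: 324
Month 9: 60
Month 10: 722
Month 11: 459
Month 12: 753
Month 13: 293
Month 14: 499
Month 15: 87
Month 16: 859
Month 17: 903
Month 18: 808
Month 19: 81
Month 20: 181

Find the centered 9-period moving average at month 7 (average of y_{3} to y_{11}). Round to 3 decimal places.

Sum of periods 3–11: 581 + 656 + 875 + 383 + 159 + 324 + 60 + 722 + 459 = 4219
Divide by 9: 4219 / 9 = 468.778

468.778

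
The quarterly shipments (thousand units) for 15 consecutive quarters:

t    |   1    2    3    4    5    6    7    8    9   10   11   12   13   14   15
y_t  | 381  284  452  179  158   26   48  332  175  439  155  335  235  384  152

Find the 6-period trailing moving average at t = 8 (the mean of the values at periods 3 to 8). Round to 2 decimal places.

199.17

Sum of periods 3–8: 452 + 179 + 158 + 26 + 48 + 332 = 1195
Divide by 6: 1195 / 6 = 199.17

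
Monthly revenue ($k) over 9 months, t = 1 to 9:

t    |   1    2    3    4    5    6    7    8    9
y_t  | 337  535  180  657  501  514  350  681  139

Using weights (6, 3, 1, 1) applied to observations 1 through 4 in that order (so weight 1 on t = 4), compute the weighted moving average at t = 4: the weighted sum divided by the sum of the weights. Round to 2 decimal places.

Weighted sum: 6·337 + 3·535 + 1·180 + 1·657 = 2022 + 1605 + 180 + 657 = 4464
Weight total: 6 + 3 + 1 + 1 = 11
WMA = 4464 / 11 = 405.82

405.82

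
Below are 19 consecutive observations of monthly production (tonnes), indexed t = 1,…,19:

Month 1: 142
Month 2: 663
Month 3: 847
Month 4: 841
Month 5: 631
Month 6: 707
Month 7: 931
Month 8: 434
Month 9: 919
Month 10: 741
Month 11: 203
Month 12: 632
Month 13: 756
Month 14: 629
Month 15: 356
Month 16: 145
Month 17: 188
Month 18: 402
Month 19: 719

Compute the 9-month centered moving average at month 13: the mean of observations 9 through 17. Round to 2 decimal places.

Sum of periods 9–17: 919 + 741 + 203 + 632 + 756 + 629 + 356 + 145 + 188 = 4569
Divide by 9: 4569 / 9 = 507.67

507.67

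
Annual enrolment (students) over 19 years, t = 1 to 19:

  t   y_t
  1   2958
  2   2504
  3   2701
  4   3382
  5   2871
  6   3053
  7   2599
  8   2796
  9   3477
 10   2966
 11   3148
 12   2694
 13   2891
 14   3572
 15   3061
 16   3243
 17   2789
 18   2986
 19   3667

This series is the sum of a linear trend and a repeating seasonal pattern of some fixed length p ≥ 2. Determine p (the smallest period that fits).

First differences y_{t+1} − y_t: -454, 197, 681, -511, 182, -454, 197, 681, -511, 182, -454, 197, …
The difference pattern repeats every 5 terms and not for any smaller step, so p = 5.

5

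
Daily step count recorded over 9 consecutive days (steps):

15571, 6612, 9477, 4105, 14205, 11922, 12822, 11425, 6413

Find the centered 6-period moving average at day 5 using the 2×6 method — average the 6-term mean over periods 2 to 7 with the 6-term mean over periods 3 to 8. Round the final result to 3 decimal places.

Sum over 2–7: 6612 + 9477 + 4105 + 14205 + 11922 + 12822 = 59143
Sum over 3–8: 9477 + 4105 + 14205 + 11922 + 12822 + 11425 = 63956
CMA at t=5 = (59143 + 63956) / (2·6) = 123099 / 12 = 10258.250

10258.250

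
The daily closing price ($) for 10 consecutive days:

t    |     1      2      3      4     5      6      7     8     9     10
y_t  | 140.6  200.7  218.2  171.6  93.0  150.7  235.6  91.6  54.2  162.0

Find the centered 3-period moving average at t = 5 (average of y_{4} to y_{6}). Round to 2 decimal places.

138.43

Sum of periods 4–6: 171.6 + 93.0 + 150.7 = 415.3
Divide by 3: 415.3 / 3 = 138.43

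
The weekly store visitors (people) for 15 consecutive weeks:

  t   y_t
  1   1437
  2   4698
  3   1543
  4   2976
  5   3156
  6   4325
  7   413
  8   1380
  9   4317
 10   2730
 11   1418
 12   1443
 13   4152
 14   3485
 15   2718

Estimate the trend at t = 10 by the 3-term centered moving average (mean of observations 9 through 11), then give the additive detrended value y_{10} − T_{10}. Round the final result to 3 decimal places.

-91.667

Trend T_10 = (4317 + 2730 + 1418) / 3 = 8465/3 = 2821.66667
Detrended value: 2730 − 2821.66667 = -91.667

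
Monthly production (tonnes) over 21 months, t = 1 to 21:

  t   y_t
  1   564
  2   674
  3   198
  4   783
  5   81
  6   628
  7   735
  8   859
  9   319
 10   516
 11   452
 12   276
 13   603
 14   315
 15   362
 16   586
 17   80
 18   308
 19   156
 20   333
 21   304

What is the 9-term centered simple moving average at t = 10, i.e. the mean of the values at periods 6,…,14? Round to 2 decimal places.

522.56

Sum of periods 6–14: 628 + 735 + 859 + 319 + 516 + 452 + 276 + 603 + 315 = 4703
Divide by 9: 4703 / 9 = 522.56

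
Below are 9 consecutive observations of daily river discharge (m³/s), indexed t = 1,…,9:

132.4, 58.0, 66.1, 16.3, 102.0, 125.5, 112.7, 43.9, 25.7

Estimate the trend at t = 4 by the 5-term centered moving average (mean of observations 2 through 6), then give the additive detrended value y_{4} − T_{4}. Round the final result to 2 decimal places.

-57.28

Trend T_4 = (58.0 + 66.1 + 16.3 + 102.0 + 125.5) / 5 = 367.9/5 = 73.5800
Detrended value: 16.3 − 73.5800 = -57.28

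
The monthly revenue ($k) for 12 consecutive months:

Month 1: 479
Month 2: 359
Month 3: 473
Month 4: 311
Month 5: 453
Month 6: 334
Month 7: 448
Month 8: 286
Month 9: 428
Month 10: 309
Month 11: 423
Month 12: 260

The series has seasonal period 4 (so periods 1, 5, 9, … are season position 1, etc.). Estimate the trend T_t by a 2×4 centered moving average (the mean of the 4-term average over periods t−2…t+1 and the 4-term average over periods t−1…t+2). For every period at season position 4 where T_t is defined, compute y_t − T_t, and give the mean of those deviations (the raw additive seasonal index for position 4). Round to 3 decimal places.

Season position 4 occurs at t = 4, 8 (where T_t is defined).
t=4: T_4 = 395.87500; y_4 − T_4 = 311 − 395.87500 = -84.87500
t=8: T_8 = 370.87500; y_8 − T_8 = 286 − 370.87500 = -84.87500
Mean deviation: (-84.87500 + -84.87500) / 2 = -84.875

-84.875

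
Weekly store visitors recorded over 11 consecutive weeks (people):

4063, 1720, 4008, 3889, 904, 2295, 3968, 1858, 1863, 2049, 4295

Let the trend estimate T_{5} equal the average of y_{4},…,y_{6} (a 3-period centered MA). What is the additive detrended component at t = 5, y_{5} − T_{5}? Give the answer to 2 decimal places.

Trend T_5 = (3889 + 904 + 2295) / 3 = 7088/3 = 2362.6667
Detrended value: 904 − 2362.6667 = -1458.67

-1458.67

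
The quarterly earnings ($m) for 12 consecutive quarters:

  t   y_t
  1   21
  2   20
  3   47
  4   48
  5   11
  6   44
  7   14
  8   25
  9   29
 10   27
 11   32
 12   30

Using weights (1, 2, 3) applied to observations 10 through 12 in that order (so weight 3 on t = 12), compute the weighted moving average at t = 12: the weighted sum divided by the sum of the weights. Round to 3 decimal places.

30.167

Weighted sum: 1·27 + 2·32 + 3·30 = 27 + 64 + 90 = 181
Weight total: 1 + 2 + 3 = 6
WMA = 181 / 6 = 30.167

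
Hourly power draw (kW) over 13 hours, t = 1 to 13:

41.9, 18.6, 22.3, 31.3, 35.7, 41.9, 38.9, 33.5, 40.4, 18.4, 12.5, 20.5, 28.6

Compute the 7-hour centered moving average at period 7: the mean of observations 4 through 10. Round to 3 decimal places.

34.300

Sum of periods 4–10: 31.3 + 35.7 + 41.9 + 38.9 + 33.5 + 40.4 + 18.4 = 240.1
Divide by 7: 240.1 / 7 = 34.300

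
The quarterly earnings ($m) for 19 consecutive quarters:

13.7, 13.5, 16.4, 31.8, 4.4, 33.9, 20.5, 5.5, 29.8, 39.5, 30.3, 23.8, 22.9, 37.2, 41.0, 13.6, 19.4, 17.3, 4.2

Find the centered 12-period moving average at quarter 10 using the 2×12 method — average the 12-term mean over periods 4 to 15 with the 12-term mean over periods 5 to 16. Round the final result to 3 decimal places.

Sum over 4–15: 31.8 + 4.4 + 33.9 + 20.5 + 5.5 + 29.8 + 39.5 + 30.3 + 23.8 + 22.9 + 37.2 + 41.0 = 320.6
Sum over 5–16: 4.4 + 33.9 + 20.5 + 5.5 + 29.8 + 39.5 + 30.3 + 23.8 + 22.9 + 37.2 + 41.0 + 13.6 = 302.4
CMA at t=10 = (320.6 + 302.4) / (2·12) = 623.0 / 24 = 25.958

25.958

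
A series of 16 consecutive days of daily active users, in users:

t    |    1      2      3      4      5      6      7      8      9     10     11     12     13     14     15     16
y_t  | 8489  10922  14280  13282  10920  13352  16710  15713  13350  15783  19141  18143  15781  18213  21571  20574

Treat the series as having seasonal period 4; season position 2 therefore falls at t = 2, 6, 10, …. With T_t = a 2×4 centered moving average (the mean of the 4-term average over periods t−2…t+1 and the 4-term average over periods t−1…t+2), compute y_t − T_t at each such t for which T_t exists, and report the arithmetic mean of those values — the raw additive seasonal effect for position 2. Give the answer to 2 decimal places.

-517.75

Season position 2 occurs at t = 6, 10, 14 (where T_t is defined).
t=6: T_6 = 13869.8750; y_6 − T_6 = 13352 − 13869.8750 = -517.8750
t=10: T_10 = 16300.5000; y_10 − T_10 = 15783 − 16300.5000 = -517.5000
t=14: T_14 = 18730.8750; y_14 − T_14 = 18213 − 18730.8750 = -517.8750
Mean deviation: (-517.8750 + -517.5000 + -517.8750) / 3 = -517.75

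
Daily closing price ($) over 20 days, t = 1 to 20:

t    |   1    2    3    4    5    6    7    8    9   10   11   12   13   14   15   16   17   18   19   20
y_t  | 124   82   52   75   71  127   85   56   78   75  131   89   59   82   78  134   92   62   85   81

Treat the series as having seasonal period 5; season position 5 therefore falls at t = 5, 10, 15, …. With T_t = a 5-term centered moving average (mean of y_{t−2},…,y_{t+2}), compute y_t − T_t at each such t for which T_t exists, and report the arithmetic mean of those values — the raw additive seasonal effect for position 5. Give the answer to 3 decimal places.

-10.933

Season position 5 occurs at t = 5, 10, 15 (where T_t is defined).
t=5: T_5 = 82.00000; y_5 − T_5 = 71 − 82.00000 = -11.00000
t=10: T_10 = 85.80000; y_10 − T_10 = 75 − 85.80000 = -10.80000
t=15: T_15 = 89.00000; y_15 − T_15 = 78 − 89.00000 = -11.00000
Mean deviation: (-11.00000 + -10.80000 + -11.00000) / 3 = -10.933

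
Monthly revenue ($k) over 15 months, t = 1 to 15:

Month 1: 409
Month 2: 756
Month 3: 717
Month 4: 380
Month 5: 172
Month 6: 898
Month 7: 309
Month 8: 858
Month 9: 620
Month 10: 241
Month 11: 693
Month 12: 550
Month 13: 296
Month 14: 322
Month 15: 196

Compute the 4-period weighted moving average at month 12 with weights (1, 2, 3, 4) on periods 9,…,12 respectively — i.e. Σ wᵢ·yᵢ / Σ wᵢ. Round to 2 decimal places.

538.10

Weighted sum: 1·620 + 2·241 + 3·693 + 4·550 = 620 + 482 + 2079 + 2200 = 5381
Weight total: 1 + 2 + 3 + 4 = 10
WMA = 5381 / 10 = 538.10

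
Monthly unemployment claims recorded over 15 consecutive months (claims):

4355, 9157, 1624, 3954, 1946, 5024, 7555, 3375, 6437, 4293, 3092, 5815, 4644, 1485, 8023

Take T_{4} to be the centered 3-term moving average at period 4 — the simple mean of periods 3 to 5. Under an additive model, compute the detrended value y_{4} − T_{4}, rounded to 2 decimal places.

Trend T_4 = (1624 + 3954 + 1946) / 3 = 7524/3 = 2508.0000
Detrended value: 3954 − 2508.0000 = 1446.00

1446.00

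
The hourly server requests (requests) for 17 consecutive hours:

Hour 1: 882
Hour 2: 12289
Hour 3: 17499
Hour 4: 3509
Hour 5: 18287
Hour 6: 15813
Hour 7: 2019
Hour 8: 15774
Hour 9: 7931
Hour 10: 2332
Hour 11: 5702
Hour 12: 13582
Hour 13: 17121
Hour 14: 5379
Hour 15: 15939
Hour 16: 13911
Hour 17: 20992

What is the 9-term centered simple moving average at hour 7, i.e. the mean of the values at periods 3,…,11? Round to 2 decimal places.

Sum of periods 3–11: 17499 + 3509 + 18287 + 15813 + 2019 + 15774 + 7931 + 2332 + 5702 = 88866
Divide by 9: 88866 / 9 = 9874.00

9874.00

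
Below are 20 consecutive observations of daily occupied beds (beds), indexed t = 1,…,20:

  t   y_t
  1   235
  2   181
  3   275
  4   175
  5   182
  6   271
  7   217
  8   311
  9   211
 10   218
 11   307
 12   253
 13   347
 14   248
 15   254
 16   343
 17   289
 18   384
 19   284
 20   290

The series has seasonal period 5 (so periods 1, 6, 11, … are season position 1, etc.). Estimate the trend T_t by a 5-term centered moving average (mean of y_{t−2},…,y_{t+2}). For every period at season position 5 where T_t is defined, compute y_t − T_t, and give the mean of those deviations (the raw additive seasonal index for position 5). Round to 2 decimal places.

-42.07

Season position 5 occurs at t = 5, 10, 15 (where T_t is defined).
t=5: T_5 = 224.0000; y_5 − T_5 = 182 − 224.0000 = -42.0000
t=10: T_10 = 260.0000; y_10 − T_10 = 218 − 260.0000 = -42.0000
t=15: T_15 = 296.2000; y_15 − T_15 = 254 − 296.2000 = -42.2000
Mean deviation: (-42.0000 + -42.0000 + -42.2000) / 3 = -42.07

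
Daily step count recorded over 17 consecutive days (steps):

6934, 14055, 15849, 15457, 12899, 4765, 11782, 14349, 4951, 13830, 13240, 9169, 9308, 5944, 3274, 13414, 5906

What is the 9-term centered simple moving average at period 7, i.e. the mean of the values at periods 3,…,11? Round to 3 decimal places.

11902.444

Sum of periods 3–11: 15849 + 15457 + 12899 + 4765 + 11782 + 14349 + 4951 + 13830 + 13240 = 107122
Divide by 9: 107122 / 9 = 11902.444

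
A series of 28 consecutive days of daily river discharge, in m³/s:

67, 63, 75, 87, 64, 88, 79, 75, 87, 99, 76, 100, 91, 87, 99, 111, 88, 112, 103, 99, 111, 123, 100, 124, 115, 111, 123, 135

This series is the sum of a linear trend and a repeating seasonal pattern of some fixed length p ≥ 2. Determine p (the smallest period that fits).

First differences y_{t+1} − y_t: -4, 12, 12, -23, 24, -9, -4, 12, 12, -23, 24, -9, -4, 12, …
The difference pattern repeats every 6 terms and not for any smaller step, so p = 6.

6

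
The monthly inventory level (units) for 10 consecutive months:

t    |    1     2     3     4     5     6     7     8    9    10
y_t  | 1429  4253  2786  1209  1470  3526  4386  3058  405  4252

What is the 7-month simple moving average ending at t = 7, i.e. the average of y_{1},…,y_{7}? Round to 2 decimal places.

2722.71

Sum of periods 1–7: 1429 + 4253 + 2786 + 1209 + 1470 + 3526 + 4386 = 19059
Divide by 7: 19059 / 7 = 2722.71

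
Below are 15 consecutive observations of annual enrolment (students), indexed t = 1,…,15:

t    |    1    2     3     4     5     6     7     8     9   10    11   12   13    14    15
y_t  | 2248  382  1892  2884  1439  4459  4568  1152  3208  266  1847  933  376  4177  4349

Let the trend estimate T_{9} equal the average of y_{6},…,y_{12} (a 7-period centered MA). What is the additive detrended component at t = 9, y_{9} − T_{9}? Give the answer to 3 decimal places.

860.429

Trend T_9 = (4459 + 4568 + 1152 + 3208 + 266 + 1847 + 933) / 7 = 16433/7 = 2347.57143
Detrended value: 3208 − 2347.57143 = 860.429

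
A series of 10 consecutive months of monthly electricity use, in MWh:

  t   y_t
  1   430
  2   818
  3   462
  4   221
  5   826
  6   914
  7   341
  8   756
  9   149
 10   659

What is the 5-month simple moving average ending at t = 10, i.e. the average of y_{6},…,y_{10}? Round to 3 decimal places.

563.800

Sum of periods 6–10: 914 + 341 + 756 + 149 + 659 = 2819
Divide by 5: 2819 / 5 = 563.800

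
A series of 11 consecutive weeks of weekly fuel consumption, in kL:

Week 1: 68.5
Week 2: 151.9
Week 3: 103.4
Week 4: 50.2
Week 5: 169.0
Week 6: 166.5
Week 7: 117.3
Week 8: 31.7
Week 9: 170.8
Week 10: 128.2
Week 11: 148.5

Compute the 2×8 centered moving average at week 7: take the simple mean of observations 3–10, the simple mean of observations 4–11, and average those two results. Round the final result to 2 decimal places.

119.96

Sum over 3–10: 103.4 + 50.2 + 169.0 + 166.5 + 117.3 + 31.7 + 170.8 + 128.2 = 937.1
Sum over 4–11: 50.2 + 169.0 + 166.5 + 117.3 + 31.7 + 170.8 + 128.2 + 148.5 = 982.2
CMA at t=7 = (937.1 + 982.2) / (2·8) = 1919.3 / 16 = 119.96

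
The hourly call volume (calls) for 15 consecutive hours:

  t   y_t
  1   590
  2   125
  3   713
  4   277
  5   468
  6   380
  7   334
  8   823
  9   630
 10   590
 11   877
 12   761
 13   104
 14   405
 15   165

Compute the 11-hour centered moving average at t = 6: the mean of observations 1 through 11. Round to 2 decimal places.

Sum of periods 1–11: 590 + 125 + 713 + 277 + 468 + 380 + 334 + 823 + 630 + 590 + 877 = 5807
Divide by 11: 5807 / 11 = 527.91

527.91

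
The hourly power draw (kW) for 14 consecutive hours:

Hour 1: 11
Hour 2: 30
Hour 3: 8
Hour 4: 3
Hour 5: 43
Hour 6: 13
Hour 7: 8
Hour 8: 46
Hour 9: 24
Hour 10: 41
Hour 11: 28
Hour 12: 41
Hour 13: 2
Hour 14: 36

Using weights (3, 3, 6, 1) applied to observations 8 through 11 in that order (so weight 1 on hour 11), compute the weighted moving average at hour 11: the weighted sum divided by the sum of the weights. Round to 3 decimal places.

Weighted sum: 3·46 + 3·24 + 6·41 + 1·28 = 138 + 72 + 246 + 28 = 484
Weight total: 3 + 3 + 6 + 1 = 13
WMA = 484 / 13 = 37.231

37.231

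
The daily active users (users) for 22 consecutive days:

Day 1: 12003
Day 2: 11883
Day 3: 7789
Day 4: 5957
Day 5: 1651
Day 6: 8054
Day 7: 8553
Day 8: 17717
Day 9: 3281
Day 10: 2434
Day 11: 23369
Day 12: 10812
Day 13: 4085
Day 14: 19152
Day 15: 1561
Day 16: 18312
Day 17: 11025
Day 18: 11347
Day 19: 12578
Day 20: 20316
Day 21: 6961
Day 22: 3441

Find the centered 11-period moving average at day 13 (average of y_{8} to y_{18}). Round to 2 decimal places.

11190.45

Sum of periods 8–18: 17717 + 3281 + 2434 + 23369 + 10812 + 4085 + 19152 + 1561 + 18312 + 11025 + 11347 = 123095
Divide by 11: 123095 / 11 = 11190.45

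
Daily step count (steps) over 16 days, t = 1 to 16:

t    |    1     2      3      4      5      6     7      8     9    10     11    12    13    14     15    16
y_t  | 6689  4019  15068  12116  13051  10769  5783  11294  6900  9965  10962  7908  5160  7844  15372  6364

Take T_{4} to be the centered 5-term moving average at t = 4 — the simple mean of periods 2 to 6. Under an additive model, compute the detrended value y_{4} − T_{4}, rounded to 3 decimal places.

1111.400

Trend T_4 = (4019 + 15068 + 12116 + 13051 + 10769) / 5 = 55023/5 = 11004.60000
Detrended value: 12116 − 11004.60000 = 1111.400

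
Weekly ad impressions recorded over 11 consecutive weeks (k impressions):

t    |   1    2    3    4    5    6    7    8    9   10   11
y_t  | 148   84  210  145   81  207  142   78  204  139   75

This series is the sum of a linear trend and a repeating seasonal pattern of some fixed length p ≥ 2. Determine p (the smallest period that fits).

First differences y_{t+1} − y_t: -64, 126, -65, -64, 126, -65, -64, 126, …
The difference pattern repeats every 3 terms and not for any smaller step, so p = 3.

3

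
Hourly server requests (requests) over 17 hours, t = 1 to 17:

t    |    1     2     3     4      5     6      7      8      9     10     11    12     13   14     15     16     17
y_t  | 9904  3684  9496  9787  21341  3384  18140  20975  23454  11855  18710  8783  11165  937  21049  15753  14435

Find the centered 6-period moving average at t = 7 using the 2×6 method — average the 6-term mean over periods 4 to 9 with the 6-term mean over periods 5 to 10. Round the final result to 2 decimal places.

16352.50

Sum over 4–9: 9787 + 21341 + 3384 + 18140 + 20975 + 23454 = 97081
Sum over 5–10: 21341 + 3384 + 18140 + 20975 + 23454 + 11855 = 99149
CMA at t=7 = (97081 + 99149) / (2·6) = 196230 / 12 = 16352.50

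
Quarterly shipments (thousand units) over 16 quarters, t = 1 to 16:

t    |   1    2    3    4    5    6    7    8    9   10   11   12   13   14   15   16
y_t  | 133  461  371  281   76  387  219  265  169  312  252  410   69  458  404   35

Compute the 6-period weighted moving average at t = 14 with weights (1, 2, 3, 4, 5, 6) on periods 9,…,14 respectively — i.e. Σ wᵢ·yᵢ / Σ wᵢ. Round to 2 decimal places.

Weighted sum: 1·169 + 2·312 + 3·252 + 4·410 + 5·69 + 6·458 = 169 + 624 + 756 + 1640 + 345 + 2748 = 6282
Weight total: 1 + 2 + 3 + 4 + 5 + 6 = 21
WMA = 6282 / 21 = 299.14

299.14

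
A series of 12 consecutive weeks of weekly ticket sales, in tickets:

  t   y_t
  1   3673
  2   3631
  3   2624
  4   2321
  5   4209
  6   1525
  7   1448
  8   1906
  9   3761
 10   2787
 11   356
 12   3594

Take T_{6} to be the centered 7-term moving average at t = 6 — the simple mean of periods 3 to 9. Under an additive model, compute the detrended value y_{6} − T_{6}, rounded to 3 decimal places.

Trend T_6 = (2624 + 2321 + 4209 + 1525 + 1448 + 1906 + 3761) / 7 = 17794/7 = 2542.00000
Detrended value: 1525 − 2542.00000 = -1017.000

-1017.000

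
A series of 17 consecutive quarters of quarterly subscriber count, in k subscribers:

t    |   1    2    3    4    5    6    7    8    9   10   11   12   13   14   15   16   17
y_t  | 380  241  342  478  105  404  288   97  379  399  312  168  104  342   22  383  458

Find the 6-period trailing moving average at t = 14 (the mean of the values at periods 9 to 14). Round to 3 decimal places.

284.000

Sum of periods 9–14: 379 + 399 + 312 + 168 + 104 + 342 = 1704
Divide by 6: 1704 / 6 = 284.000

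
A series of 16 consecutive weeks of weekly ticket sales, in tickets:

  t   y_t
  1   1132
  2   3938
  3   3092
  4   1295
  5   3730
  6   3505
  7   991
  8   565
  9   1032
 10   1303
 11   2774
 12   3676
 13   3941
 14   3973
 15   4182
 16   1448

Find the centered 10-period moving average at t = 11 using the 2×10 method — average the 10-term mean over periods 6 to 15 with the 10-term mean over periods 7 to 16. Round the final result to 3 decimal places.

Sum over 6–15: 3505 + 991 + 565 + 1032 + 1303 + 2774 + 3676 + 3941 + 3973 + 4182 = 25942
Sum over 7–16: 991 + 565 + 1032 + 1303 + 2774 + 3676 + 3941 + 3973 + 4182 + 1448 = 23885
CMA at t=11 = (25942 + 23885) / (2·10) = 49827 / 20 = 2491.350

2491.350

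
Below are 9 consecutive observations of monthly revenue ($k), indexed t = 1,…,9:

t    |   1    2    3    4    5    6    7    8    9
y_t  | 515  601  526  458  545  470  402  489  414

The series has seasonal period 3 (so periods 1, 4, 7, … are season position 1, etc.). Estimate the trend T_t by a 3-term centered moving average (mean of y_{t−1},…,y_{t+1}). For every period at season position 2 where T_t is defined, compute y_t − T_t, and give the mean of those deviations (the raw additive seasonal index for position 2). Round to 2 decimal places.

Season position 2 occurs at t = 2, 5, 8 (where T_t is defined).
t=2: T_2 = 547.3333; y_2 − T_2 = 601 − 547.3333 = 53.6667
t=5: T_5 = 491.0000; y_5 − T_5 = 545 − 491.0000 = 54.0000
t=8: T_8 = 435.0000; y_8 − T_8 = 489 − 435.0000 = 54.0000
Mean deviation: (53.6667 + 54.0000 + 54.0000) / 3 = 53.89

53.89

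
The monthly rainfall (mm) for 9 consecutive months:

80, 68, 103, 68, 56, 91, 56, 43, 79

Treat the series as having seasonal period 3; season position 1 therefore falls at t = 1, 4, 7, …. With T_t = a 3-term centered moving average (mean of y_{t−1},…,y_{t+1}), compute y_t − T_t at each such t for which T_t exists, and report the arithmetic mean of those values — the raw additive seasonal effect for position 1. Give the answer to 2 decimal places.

-7.50

Season position 1 occurs at t = 4, 7 (where T_t is defined).
t=4: T_4 = 75.6667; y_4 − T_4 = 68 − 75.6667 = -7.6667
t=7: T_7 = 63.3333; y_7 − T_7 = 56 − 63.3333 = -7.3333
Mean deviation: (-7.6667 + -7.3333) / 2 = -7.50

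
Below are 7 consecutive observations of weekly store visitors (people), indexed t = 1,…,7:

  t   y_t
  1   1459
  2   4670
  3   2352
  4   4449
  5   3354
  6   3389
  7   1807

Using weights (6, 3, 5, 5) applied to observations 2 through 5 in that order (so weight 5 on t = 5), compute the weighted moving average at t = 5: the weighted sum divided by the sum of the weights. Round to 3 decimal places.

Weighted sum: 6·4670 + 3·2352 + 5·4449 + 5·3354 = 28020 + 7056 + 22245 + 16770 = 74091
Weight total: 6 + 3 + 5 + 5 = 19
WMA = 74091 / 19 = 3899.526

3899.526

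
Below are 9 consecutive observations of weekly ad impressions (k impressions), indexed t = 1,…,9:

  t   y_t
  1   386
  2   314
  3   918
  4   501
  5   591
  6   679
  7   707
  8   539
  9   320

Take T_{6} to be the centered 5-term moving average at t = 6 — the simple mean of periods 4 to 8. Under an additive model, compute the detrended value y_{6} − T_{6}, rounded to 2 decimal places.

75.60

Trend T_6 = (501 + 591 + 679 + 707 + 539) / 5 = 3017/5 = 603.4000
Detrended value: 679 − 603.4000 = 75.60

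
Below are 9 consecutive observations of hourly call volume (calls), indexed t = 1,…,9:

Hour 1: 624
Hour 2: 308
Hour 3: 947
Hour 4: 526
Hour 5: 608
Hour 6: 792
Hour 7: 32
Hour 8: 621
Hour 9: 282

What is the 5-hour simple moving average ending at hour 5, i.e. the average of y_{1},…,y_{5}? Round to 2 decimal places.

Sum of periods 1–5: 624 + 308 + 947 + 526 + 608 = 3013
Divide by 5: 3013 / 5 = 602.60

602.60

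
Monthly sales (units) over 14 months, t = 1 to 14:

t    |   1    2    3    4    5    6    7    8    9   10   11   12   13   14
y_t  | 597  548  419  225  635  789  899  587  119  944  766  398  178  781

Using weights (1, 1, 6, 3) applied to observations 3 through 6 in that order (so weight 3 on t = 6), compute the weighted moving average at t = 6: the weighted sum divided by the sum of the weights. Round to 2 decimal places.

620.09

Weighted sum: 1·419 + 1·225 + 6·635 + 3·789 = 419 + 225 + 3810 + 2367 = 6821
Weight total: 1 + 1 + 6 + 3 = 11
WMA = 6821 / 11 = 620.09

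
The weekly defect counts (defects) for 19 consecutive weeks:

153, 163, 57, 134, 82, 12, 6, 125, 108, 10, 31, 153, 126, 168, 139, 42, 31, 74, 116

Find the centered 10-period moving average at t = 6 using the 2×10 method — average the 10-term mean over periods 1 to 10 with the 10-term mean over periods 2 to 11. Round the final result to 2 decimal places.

78.90

Sum over 1–10: 153 + 163 + 57 + 134 + 82 + 12 + 6 + 125 + 108 + 10 = 850
Sum over 2–11: 163 + 57 + 134 + 82 + 12 + 6 + 125 + 108 + 10 + 31 = 728
CMA at t=6 = (850 + 728) / (2·10) = 1578 / 20 = 78.90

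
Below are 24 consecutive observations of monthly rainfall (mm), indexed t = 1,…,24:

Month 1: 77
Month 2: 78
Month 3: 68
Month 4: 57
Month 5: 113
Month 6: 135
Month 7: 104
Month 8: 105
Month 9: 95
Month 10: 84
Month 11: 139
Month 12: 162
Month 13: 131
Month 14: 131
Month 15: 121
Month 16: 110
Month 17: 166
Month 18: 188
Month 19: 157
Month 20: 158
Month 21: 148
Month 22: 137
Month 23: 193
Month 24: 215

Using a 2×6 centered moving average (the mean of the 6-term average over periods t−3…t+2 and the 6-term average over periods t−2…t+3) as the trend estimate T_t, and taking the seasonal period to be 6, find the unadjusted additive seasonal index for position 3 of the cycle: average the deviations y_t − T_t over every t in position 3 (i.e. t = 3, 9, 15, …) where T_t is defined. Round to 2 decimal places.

Season position 3 occurs at t = 9, 15, 21 (where T_t is defined).
t=9: T_9 = 112.5833; y_9 − T_9 = 95 − 112.5833 = -17.5833
t=15: T_15 = 139.0000; y_15 − T_15 = 121 − 139.0000 = -18.0000
t=21: T_21 = 165.7500; y_21 − T_21 = 148 − 165.7500 = -17.7500
Mean deviation: (-17.5833 + -18.0000 + -17.7500) / 3 = -17.78

-17.78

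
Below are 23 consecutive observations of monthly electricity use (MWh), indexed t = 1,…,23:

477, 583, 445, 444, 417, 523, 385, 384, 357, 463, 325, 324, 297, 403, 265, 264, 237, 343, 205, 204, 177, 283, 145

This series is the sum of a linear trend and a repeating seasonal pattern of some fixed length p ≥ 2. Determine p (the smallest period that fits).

4

First differences y_{t+1} − y_t: 106, -138, -1, -27, 106, -138, -1, -27, 106, -138, …
The difference pattern repeats every 4 terms and not for any smaller step, so p = 4.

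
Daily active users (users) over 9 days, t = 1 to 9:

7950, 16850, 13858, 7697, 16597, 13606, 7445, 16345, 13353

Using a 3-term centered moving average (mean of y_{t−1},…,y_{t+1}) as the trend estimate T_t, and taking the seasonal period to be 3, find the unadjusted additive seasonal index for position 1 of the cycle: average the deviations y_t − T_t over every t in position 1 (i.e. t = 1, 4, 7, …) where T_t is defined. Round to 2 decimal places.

-5020.33

Season position 1 occurs at t = 4, 7 (where T_t is defined).
t=4: T_4 = 12717.3333; y_4 − T_4 = 7697 − 12717.3333 = -5020.3333
t=7: T_7 = 12465.3333; y_7 − T_7 = 7445 − 12465.3333 = -5020.3333
Mean deviation: (-5020.3333 + -5020.3333) / 2 = -5020.33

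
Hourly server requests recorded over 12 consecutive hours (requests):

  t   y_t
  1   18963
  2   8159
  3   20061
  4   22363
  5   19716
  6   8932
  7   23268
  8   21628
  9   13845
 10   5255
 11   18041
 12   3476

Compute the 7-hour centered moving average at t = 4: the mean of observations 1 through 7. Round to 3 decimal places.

17351.714

Sum of periods 1–7: 18963 + 8159 + 20061 + 22363 + 19716 + 8932 + 23268 = 121462
Divide by 7: 121462 / 7 = 17351.714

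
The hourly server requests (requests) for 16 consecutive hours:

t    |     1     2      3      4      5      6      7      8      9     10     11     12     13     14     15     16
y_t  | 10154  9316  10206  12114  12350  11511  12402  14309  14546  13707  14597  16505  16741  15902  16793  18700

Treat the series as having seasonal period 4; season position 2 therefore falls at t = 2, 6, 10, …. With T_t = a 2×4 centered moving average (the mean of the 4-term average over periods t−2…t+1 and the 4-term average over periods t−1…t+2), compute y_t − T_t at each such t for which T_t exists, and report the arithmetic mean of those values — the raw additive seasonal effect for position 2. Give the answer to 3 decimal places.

-857.500

Season position 2 occurs at t = 6, 10, 14 (where T_t is defined).
t=6: T_6 = 12368.62500; y_6 − T_6 = 11511 − 12368.62500 = -857.62500
t=10: T_10 = 14564.25000; y_10 − T_10 = 13707 − 14564.25000 = -857.25000
t=14: T_14 = 16759.62500; y_14 − T_14 = 15902 − 16759.62500 = -857.62500
Mean deviation: (-857.62500 + -857.25000 + -857.62500) / 3 = -857.500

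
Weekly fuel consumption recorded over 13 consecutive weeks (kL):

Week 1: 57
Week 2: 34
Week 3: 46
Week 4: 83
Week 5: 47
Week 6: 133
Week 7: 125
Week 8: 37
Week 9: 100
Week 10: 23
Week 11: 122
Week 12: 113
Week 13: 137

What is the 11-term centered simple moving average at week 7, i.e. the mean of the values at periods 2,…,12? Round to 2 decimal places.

Sum of periods 2–12: 34 + 46 + 83 + 47 + 133 + 125 + 37 + 100 + 23 + 122 + 113 = 863
Divide by 11: 863 / 11 = 78.45

78.45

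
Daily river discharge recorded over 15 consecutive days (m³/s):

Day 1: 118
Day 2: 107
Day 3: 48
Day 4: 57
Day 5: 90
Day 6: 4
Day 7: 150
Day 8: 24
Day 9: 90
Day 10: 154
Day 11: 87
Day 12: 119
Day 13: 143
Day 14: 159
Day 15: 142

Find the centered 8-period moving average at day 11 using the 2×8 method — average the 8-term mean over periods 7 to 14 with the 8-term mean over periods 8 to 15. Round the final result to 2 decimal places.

115.25

Sum over 7–14: 150 + 24 + 90 + 154 + 87 + 119 + 143 + 159 = 926
Sum over 8–15: 24 + 90 + 154 + 87 + 119 + 143 + 159 + 142 = 918
CMA at t=11 = (926 + 918) / (2·8) = 1844 / 16 = 115.25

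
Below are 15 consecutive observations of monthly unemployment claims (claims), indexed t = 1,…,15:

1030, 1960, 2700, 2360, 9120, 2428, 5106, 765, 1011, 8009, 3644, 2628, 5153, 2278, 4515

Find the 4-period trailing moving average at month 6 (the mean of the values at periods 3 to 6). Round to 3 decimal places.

4152.000

Sum of periods 3–6: 2700 + 2360 + 9120 + 2428 = 16608
Divide by 4: 16608 / 4 = 4152.000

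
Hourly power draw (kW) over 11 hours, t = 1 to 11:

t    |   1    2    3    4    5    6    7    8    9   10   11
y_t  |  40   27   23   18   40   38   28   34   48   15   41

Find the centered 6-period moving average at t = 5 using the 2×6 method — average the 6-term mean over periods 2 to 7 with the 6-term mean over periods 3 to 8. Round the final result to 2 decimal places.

29.58

Sum over 2–7: 27 + 23 + 18 + 40 + 38 + 28 = 174
Sum over 3–8: 23 + 18 + 40 + 38 + 28 + 34 = 181
CMA at t=5 = (174 + 181) / (2·6) = 355 / 12 = 29.58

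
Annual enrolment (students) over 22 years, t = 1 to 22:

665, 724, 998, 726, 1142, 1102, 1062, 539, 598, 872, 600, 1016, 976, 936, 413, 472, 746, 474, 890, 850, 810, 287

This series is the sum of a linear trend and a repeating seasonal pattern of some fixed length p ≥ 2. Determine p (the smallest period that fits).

First differences y_{t+1} − y_t: 59, 274, -272, 416, -40, -40, -523, 59, 274, -272, 416, -40, -40, -523, 59, 274, …
The difference pattern repeats every 7 terms and not for any smaller step, so p = 7.

7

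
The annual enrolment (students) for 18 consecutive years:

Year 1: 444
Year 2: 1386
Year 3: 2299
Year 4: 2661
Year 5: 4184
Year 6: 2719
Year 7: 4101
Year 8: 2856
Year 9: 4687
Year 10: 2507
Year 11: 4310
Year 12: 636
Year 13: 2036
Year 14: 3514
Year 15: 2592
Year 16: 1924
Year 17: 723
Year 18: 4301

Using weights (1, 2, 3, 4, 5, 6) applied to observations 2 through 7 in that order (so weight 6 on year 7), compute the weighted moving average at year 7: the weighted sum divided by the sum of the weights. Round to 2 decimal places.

Weighted sum: 1·1386 + 2·2299 + 3·2661 + 4·4184 + 5·2719 + 6·4101 = 1386 + 4598 + 7983 + 16736 + 13595 + 24606 = 68904
Weight total: 1 + 2 + 3 + 4 + 5 + 6 = 21
WMA = 68904 / 21 = 3281.14

3281.14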